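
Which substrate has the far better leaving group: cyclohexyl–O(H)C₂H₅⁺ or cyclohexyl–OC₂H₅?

cyclohexyl–O(H)C₂H₅⁺

From cyclohexyl–OC₂H₅ the departing group would be CH₃CH₂O⁻ (pKₐ(CH₃CH₂OH) ≈ 16). Strong base; alkoxides do not leave unassisted.
From cyclohexyl–O(H)C₂H₅⁺ the leaving group is R'OH (pKₐ(R'OH₂⁺) ≈ -2.4). Neutral; leaves from a protonated ether (an oxonium ion, R–O(H)R'⁺).
(In practice cyclohexyl–O(H)C₂H₅⁺ is made from cyclohexyl–OC₂H₅ by protonation with concentrated HBr, allowing neutral ethanol, rather than ethoxide, to depart.)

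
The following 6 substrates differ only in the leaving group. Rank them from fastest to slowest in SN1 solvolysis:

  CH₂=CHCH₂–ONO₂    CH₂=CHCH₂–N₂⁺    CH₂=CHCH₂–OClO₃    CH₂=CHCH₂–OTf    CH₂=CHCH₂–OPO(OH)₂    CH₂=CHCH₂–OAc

Identical carbon frameworks mean the comparison reduces to leaving-group quality.
Leaving-group ability tracks the stability of the departed species; conjugate-acid pKₐ is the usual yardstick (lower pKₐ → better LG).
CH₂=CHCH₂–N₂⁺ loses N₂: no meaningful conjugate acid; N₂ departs as an exceptionally stable neutral molecule
CH₂=CHCH₂–OTf loses OTf⁻: pKₐ(CF₃SO₃H (triflic acid)) ≈ -14
CH₂=CHCH₂–OClO₃ loses ClO₄⁻: pKₐ(HClO₄) ≈ -10
CH₂=CHCH₂–ONO₂ loses NO₃⁻: pKₐ(HNO₃) ≈ -1.3
CH₂=CHCH₂–OPO(OH)₂ loses H₂PO₄⁻: pKₐ(H₃PO₄) ≈ 2.1
CH₂=CHCH₂–OAc loses AcO⁻: pKₐ(CH₃COOH) ≈ 4.8

CH₂=CHCH₂–N₂⁺ > CH₂=CHCH₂–OTf > CH₂=CHCH₂–OClO₃ > CH₂=CHCH₂–ONO₂ > CH₂=CHCH₂–OPO(OH)₂ > CH₂=CHCH₂–OAc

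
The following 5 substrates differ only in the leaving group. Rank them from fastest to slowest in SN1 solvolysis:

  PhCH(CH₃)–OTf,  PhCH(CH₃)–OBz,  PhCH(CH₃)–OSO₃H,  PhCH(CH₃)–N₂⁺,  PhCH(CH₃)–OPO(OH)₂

PhCH(CH₃)–N₂⁺ > PhCH(CH₃)–OTf > PhCH(CH₃)–OSO₃H > PhCH(CH₃)–OPO(OH)₂ > PhCH(CH₃)–OBz

The skeletons are identical, so relative rate is governed entirely by leaving-group ability.
The more stable X⁻ (or X) is on its own — i.e. the weaker a base it is — the better a leaving group it makes.
PhCH(CH₃)–N₂⁺ loses N₂: no meaningful conjugate acid; N₂ departs as an exceptionally stable neutral molecule
PhCH(CH₃)–OTf loses OTf⁻: pKₐ(CF₃SO₃H (triflic acid)) ≈ -14
PhCH(CH₃)–OSO₃H loses HSO₄⁻: pKₐ(H₂SO₄) ≈ -3
PhCH(CH₃)–OPO(OH)₂ loses H₂PO₄⁻: pKₐ(H₃PO₄) ≈ 2.1
PhCH(CH₃)–OBz loses PhCOO⁻: pKₐ(C₆H₅COOH) ≈ 4.2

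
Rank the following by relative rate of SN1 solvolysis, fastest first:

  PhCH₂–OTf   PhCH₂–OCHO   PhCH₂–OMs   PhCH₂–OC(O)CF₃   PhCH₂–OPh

Same R in every case — rank the leaving groups.
Rank by basicity of the departing species: weakest base leaves most easily.
PhCH₂–OTf loses OTf⁻: pKₐ(CF₃SO₃H (triflic acid)) ≈ -14
PhCH₂–OMs loses OMs⁻: pKₐ(CH₃SO₃H (MsOH)) ≈ -1.9
PhCH₂–OC(O)CF₃ loses CF₃COO⁻: pKₐ(CF₃COOH) ≈ 0.2
PhCH₂–OCHO loses HCOO⁻: pKₐ(HCOOH) ≈ 3.8
PhCH₂–OPh loses PhO⁻: pKₐ(C₆H₅OH (phenol)) ≈ 10

PhCH₂–OTf > PhCH₂–OMs > PhCH₂–OC(O)CF₃ > PhCH₂–OCHO > PhCH₂–OPh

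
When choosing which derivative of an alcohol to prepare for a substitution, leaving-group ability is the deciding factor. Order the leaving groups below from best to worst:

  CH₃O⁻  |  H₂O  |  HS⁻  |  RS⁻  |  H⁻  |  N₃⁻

H₂O > N₃⁻ > HS⁻ > RS⁻ > CH₃O⁻ > H⁻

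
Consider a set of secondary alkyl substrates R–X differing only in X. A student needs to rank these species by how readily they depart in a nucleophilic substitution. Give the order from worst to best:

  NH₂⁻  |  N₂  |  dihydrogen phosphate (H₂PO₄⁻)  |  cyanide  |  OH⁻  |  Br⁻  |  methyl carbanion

methyl carbanion < NH₂⁻ < OH⁻ < cyanide < dihydrogen phosphate (H₂PO₄⁻) < Br⁻ < N₂

N₂: no meaningful conjugate acid; N₂ departs as an exceptionally stable neutral molecule
Br⁻: pKₐ(HBr) ≈ -9
dihydrogen phosphate (H₂PO₄⁻): pKₐ(H₃PO₄) ≈ 2.1
cyanide: pKₐ(HCN) ≈ 9.2
OH⁻: pKₐ(H₂O) ≈ 15.7
NH₂⁻: pKₐ(NH₃) ≈ 38
methyl carbanion: pKₐ(CH₄) ≈ 48
Reversing gives the worst-to-best order requested.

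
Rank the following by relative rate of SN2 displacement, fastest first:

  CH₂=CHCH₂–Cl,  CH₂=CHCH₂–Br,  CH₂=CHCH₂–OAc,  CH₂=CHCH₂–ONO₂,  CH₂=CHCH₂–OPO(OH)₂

CH₂=CHCH₂–Br > CH₂=CHCH₂–Cl > CH₂=CHCH₂–ONO₂ > CH₂=CHCH₂–OPO(OH)₂ > CH₂=CHCH₂–OAc

Identical carbon frameworks mean the comparison reduces to leaving-group quality.
Leaving-group ability tracks the stability of the departed species; conjugate-acid pKₐ is the usual yardstick (lower pKₐ → better LG).
CH₂=CHCH₂–Br loses Br⁻: pKₐ(HBr) ≈ -9
CH₂=CHCH₂–Cl loses Cl⁻: pKₐ(HCl) ≈ -7
CH₂=CHCH₂–ONO₂ loses NO₃⁻: pKₐ(HNO₃) ≈ -1.3
CH₂=CHCH₂–OPO(OH)₂ loses H₂PO₄⁻: pKₐ(H₃PO₄) ≈ 2.1
CH₂=CHCH₂–OAc loses AcO⁻: pKₐ(CH₃COOH) ≈ 4.8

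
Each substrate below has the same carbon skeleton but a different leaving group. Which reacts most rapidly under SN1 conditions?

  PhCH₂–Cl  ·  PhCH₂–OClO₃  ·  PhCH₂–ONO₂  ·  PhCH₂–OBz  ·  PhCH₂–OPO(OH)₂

PhCH₂–OClO₃

Identical carbon frameworks mean the comparison reduces to leaving-group quality.
The more stable X⁻ (or X) is on its own — i.e. the weaker a base it is — the better a leaving group it makes.
PhCH₂–OClO₃ loses ClO₄⁻: pKₐ(HClO₄) ≈ -10
PhCH₂–Cl loses Cl⁻: pKₐ(HCl) ≈ -7
PhCH₂–ONO₂ loses NO₃⁻: pKₐ(HNO₃) ≈ -1.3
PhCH₂–OPO(OH)₂ loses H₂PO₄⁻: pKₐ(H₃PO₄) ≈ 2.1
PhCH₂–OBz loses PhCOO⁻: pKₐ(C₆H₅COOH) ≈ 4.2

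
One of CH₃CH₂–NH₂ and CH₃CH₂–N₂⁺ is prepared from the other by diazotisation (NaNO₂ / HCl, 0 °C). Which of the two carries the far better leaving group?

CH₃CH₂–N₂⁺

From CH₃CH₂–NH₂ the departing group would be NH₂⁻ (pKₐ(NH₃) ≈ 38). Extremely strong base; never a leaving group.
From CH₃CH₂–N₂⁺ the leaving group is N₂ (no meaningful conjugate acid; N₂ departs as an exceptionally stable neutral molecule).
Diazotisation (NaNO₂ / HCl, 0 °C) works by generating a diazonium salt that expels N₂, making CH₃CH₂–N₂⁺ enormously more reactive.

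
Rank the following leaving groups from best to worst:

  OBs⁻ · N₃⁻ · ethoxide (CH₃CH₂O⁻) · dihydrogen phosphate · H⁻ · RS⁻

OBs⁻ > dihydrogen phosphate > N₃⁻ > RS⁻ > ethoxide (CH₃CH₂O⁻) > H⁻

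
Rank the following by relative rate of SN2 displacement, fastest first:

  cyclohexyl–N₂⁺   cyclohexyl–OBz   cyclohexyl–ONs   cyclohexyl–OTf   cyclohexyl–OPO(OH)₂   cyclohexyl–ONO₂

Identical carbon frameworks mean the comparison reduces to leaving-group quality.
A good leaving group is a weak base: the lower the pKₐ of its conjugate acid, the more readily it departs.
cyclohexyl–N₂⁺ loses N₂: no meaningful conjugate acid; N₂ departs as an exceptionally stable neutral molecule
cyclohexyl–OTf loses OTf⁻: pKₐ(CF₃SO₃H (triflic acid)) ≈ -14
cyclohexyl–ONs loses ONs⁻: pKₐ(p-O₂NC₆H₄SO₃H) ≈ -3.5
cyclohexyl–ONO₂ loses NO₃⁻: pKₐ(HNO₃) ≈ -1.3
cyclohexyl–OPO(OH)₂ loses H₂PO₄⁻: pKₐ(H₃PO₄) ≈ 2.1
cyclohexyl–OBz loses PhCOO⁻: pKₐ(C₆H₅COOH) ≈ 4.2

cyclohexyl–N₂⁺ > cyclohexyl–OTf > cyclohexyl–ONs > cyclohexyl–ONO₂ > cyclohexyl–OPO(OH)₂ > cyclohexyl–OBz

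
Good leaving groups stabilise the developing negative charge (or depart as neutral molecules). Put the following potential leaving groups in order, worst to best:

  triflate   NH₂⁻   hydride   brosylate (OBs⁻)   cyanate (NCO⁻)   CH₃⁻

CH₃⁻ < NH₂⁻ < hydride < cyanate (NCO⁻) < brosylate (OBs⁻) < triflate

Leaving-group ability tracks the stability of the departed species; conjugate-acid pKₐ is the usual yardstick (lower pKₐ → better LG).
triflate: pKₐ(CF₃SO₃H (triflic acid)) ≈ -14
brosylate (OBs⁻): pKₐ(p-BrC₆H₄SO₃H) ≈ -2.8 — arenesulfonate with a p-bromo substituent
cyanate (NCO⁻): pKₐ(HOCN) ≈ 3.5
hydride: pKₐ(H₂) ≈ 36 — extremely strong base; leaves only in special hydride-transfer contexts
NH₂⁻: pKₐ(NH₃) ≈ 38
CH₃⁻: pKₐ(CH₄) ≈ 48 — unstabilised carbanion; the worst conceivable leaving group
Listed from poorest to best leaving group as asked.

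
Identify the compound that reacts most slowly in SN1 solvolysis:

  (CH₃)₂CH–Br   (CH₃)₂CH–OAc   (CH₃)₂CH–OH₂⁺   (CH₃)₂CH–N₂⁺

(CH₃)₂CH–OAc

Same R in every case — rank the leaving groups.
The more stable X⁻ (or X) is on its own — i.e. the weaker a base it is — the better a leaving group it makes.
(CH₃)₂CH–N₂⁺ loses N₂: no meaningful conjugate acid; N₂ departs as an exceptionally stable neutral molecule
(CH₃)₂CH–Br loses Br⁻: pKₐ(HBr) ≈ -9
(CH₃)₂CH–OH₂⁺ loses H₂O: pKₐ(H₃O⁺) ≈ -1.7
(CH₃)₂CH–OAc loses AcO⁻: pKₐ(CH₃COOH) ≈ 4.8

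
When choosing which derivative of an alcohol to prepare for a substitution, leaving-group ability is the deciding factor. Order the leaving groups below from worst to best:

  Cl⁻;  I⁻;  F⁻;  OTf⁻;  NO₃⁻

F⁻ < NO₃⁻ < Cl⁻ < I⁻ < OTf⁻

A good leaving group is a weak base: the lower the pKₐ of its conjugate acid, the more readily it departs.
OTf⁻: pKₐ(CF₃SO₃H (triflic acid)) ≈ -14
I⁻: pKₐ(HI) ≈ -10 — large, highly polarisable; very weak base
Cl⁻: pKₐ(HCl) ≈ -7 — moderately weak base
NO₃⁻: pKₐ(HNO₃) ≈ -1.3 — resonance-delocalised over three oxygens
F⁻: pKₐ(HF) ≈ 3.2 — small and strongly basic; the poor halide leaving group
Reversing gives the worst-to-best order requested.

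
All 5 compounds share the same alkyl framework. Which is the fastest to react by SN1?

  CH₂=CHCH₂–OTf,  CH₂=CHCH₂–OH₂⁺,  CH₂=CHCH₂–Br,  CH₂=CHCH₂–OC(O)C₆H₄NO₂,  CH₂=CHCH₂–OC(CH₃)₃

Same R in every case — rank the leaving groups.
A good leaving group is a weak base: the lower the pKₐ of its conjugate acid, the more readily it departs.
CH₂=CHCH₂–OTf loses OTf⁻: pKₐ(CF₃SO₃H (triflic acid)) ≈ -14
CH₂=CHCH₂–Br loses Br⁻: pKₐ(HBr) ≈ -9
CH₂=CHCH₂–OH₂⁺ loses H₂O: pKₐ(H₃O⁺) ≈ -1.7
CH₂=CHCH₂–OC(O)C₆H₄NO₂ loses p-O₂N–C₆H₄–COO⁻: pKₐ(p-nitrobenzoic acid) ≈ 3.4
CH₂=CHCH₂–OC(CH₃)₃ loses (CH₃)₃CO⁻: pKₐ(t-BuOH) ≈ 18

CH₂=CHCH₂–OTf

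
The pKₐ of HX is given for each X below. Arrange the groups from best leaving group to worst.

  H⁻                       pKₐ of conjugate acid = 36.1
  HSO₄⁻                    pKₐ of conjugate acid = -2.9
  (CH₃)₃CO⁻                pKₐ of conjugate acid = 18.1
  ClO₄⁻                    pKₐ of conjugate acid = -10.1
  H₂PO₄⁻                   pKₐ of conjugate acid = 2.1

Lower conjugate-acid pKₐ ⇒ weaker base ⇒ better leaving group.
Sorting by the given values: ClO₄⁻ (-10.1), HSO₄⁻ (-2.9), H₂PO₄⁻ (2.1), (CH₃)₃CO⁻ (18.1), H⁻ (36.1).

ClO₄⁻ > HSO₄⁻ > H₂PO₄⁻ > (CH₃)₃CO⁻ > H⁻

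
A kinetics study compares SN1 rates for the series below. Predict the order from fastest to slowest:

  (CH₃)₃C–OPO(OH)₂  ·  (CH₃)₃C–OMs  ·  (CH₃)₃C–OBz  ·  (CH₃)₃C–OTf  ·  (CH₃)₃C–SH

The skeletons are identical, so relative rate is governed entirely by leaving-group ability.
A good leaving group is a weak base: the lower the pKₐ of its conjugate acid, the more readily it departs.
(CH₃)₃C–OTf loses OTf⁻: pKₐ(CF₃SO₃H (triflic acid)) ≈ -14
(CH₃)₃C–OMs loses OMs⁻: pKₐ(CH₃SO₃H (MsOH)) ≈ -1.9
(CH₃)₃C–OPO(OH)₂ loses H₂PO₄⁻: pKₐ(H₃PO₄) ≈ 2.1
(CH₃)₃C–OBz loses PhCOO⁻: pKₐ(C₆H₅COOH) ≈ 4.2
(CH₃)₃C–SH loses HS⁻: pKₐ(H₂S) ≈ 7

(CH₃)₃C–OTf > (CH₃)₃C–OMs > (CH₃)₃C–OPO(OH)₂ > (CH₃)₃C–OBz > (CH₃)₃C–SH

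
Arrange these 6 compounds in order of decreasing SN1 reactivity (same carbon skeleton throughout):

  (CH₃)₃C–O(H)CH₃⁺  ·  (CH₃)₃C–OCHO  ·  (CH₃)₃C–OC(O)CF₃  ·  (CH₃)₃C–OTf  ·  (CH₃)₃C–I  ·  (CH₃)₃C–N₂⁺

Identical carbon frameworks mean the comparison reduces to leaving-group quality.
Leaving-group ability tracks the stability of the departed species; conjugate-acid pKₐ is the usual yardstick (lower pKₐ → better LG).
(CH₃)₃C–N₂⁺ loses N₂: no meaningful conjugate acid; N₂ departs as an exceptionally stable neutral molecule
(CH₃)₃C–OTf loses OTf⁻: pKₐ(CF₃SO₃H (triflic acid)) ≈ -14
(CH₃)₃C–I loses I⁻: pKₐ(HI) ≈ -10
(CH₃)₃C–O(H)CH₃⁺ loses R'OH: pKₐ(R'OH₂⁺) ≈ -2.4
(CH₃)₃C–OC(O)CF₃ loses CF₃COO⁻: pKₐ(CF₃COOH) ≈ 0.2
(CH₃)₃C–OCHO loses HCOO⁻: pKₐ(HCOOH) ≈ 3.8

(CH₃)₃C–N₂⁺ > (CH₃)₃C–OTf > (CH₃)₃C–I > (CH₃)₃C–O(H)CH₃⁺ > (CH₃)₃C–OC(O)CF₃ > (CH₃)₃C–OCHO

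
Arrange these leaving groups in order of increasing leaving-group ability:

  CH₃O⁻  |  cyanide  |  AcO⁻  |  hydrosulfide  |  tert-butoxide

tert-butoxide < CH₃O⁻ < cyanide < hydrosulfide < AcO⁻

The more stable X⁻ (or X) is on its own — i.e. the weaker a base it is — the better a leaving group it makes.
AcO⁻: pKₐ(CH₃COOH) ≈ 4.8 — resonance-stabilised but still a weak base
hydrosulfide: pKₐ(H₂S) ≈ 7
cyanide: pKₐ(HCN) ≈ 9.2
CH₃O⁻: pKₐ(CH₃OH) ≈ 15.5 — strong base; alkoxides do not leave unassisted
tert-butoxide: pKₐ(t-BuOH) ≈ 18 — bulky, strongly basic alkoxide
Listed from poorest to best leaving group as asked.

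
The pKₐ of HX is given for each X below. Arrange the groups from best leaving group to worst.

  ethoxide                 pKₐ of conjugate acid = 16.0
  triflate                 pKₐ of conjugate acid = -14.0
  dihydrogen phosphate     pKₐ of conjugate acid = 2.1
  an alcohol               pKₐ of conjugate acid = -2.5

Lower conjugate-acid pKₐ ⇒ weaker base ⇒ better leaving group.
Sorting by the given values: triflate (-14.0), an alcohol (-2.5), dihydrogen phosphate (2.1), ethoxide (16.0).

triflate > an alcohol > dihydrogen phosphate > ethoxide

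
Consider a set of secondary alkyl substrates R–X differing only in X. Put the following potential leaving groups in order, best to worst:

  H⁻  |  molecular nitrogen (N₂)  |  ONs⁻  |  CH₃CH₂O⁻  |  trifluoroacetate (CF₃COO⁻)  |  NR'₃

molecular nitrogen (N₂) > ONs⁻ > trifluoroacetate (CF₃COO⁻) > NR'₃ > CH₃CH₂O⁻ > H⁻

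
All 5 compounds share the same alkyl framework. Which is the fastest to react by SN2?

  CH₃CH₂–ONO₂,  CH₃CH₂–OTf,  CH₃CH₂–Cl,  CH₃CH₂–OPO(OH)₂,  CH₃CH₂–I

CH₃CH₂–OTf

Identical carbon frameworks mean the comparison reduces to leaving-group quality.
The more stable X⁻ (or X) is on its own — i.e. the weaker a base it is — the better a leaving group it makes.
CH₃CH₂–OTf loses OTf⁻: pKₐ(CF₃SO₃H (triflic acid)) ≈ -14
CH₃CH₂–I loses I⁻: pKₐ(HI) ≈ -10
CH₃CH₂–Cl loses Cl⁻: pKₐ(HCl) ≈ -7
CH₃CH₂–ONO₂ loses NO₃⁻: pKₐ(HNO₃) ≈ -1.3
CH₃CH₂–OPO(OH)₂ loses H₂PO₄⁻: pKₐ(H₃PO₄) ≈ 2.1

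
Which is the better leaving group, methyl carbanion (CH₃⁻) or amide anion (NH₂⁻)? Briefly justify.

amide anion (NH₂⁻) is the better leaving group.
pKₐ(NH₃) ≈ 38 versus pKₐ(CH₄) ≈ 48: amide anion (NH₂⁻) is the much weaker base.
Extremely strong base; never a leaving group.

amide anion (NH₂⁻)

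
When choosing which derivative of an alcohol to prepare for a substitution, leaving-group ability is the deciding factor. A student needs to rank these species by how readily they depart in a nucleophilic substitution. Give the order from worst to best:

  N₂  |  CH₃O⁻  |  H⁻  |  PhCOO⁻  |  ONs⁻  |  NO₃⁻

N₂: no meaningful conjugate acid; N₂ departs as an exceptionally stable neutral molecule
ONs⁻: pKₐ(p-O₂NC₆H₄SO₃H) ≈ -3.5 — p-nitro group further stabilises the sulfonate
NO₃⁻: pKₐ(HNO₃) ≈ -1.3
PhCOO⁻: pKₐ(C₆H₅COOH) ≈ 4.2
CH₃O⁻: pKₐ(CH₃OH) ≈ 15.5 — strong base; alkoxides do not leave unassisted
H⁻: pKₐ(H₂) ≈ 36 — extremely strong base; leaves only in special hydride-transfer contexts
The question asks for worst first, so the sequence is read in increasing leaving-group ability.

H⁻ < CH₃O⁻ < PhCOO⁻ < NO₃⁻ < ONs⁻ < N₂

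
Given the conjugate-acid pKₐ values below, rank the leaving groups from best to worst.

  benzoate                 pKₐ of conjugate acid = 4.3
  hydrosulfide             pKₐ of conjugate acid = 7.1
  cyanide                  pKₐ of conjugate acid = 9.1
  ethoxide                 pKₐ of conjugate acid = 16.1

Lower conjugate-acid pKₐ ⇒ weaker base ⇒ better leaving group.
Sorting by the given values: benzoate (4.3), hydrosulfide (7.1), cyanide (9.1), ethoxide (16.1).

benzoate > hydrosulfide > cyanide > ethoxide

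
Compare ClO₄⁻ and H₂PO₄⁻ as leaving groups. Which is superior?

ClO₄⁻

ClO₄⁻ is the better leaving group.
pKₐ(HClO₄) ≈ -10 versus pKₐ(H₃PO₄) ≈ 2.1: ClO₄⁻ is the much weaker base.
Extremely weak base; rarely used for safety reasons.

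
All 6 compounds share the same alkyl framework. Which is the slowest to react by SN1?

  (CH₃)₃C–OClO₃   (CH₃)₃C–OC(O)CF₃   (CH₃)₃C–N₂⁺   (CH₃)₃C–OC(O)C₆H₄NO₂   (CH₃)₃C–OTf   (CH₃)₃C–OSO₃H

(CH₃)₃C–OC(O)C₆H₄NO₂

With the same alkyl group throughout, only the leaving group differentiates the rates.
Leaving-group ability tracks the stability of the departed species; conjugate-acid pKₐ is the usual yardstick (lower pKₐ → better LG).
(CH₃)₃C–N₂⁺ loses N₂: no meaningful conjugate acid; N₂ departs as an exceptionally stable neutral molecule
(CH₃)₃C–OTf loses OTf⁻: pKₐ(CF₃SO₃H (triflic acid)) ≈ -14
(CH₃)₃C–OClO₃ loses ClO₄⁻: pKₐ(HClO₄) ≈ -10
(CH₃)₃C–OSO₃H loses HSO₄⁻: pKₐ(H₂SO₄) ≈ -3
(CH₃)₃C–OC(O)CF₃ loses CF₃COO⁻: pKₐ(CF₃COOH) ≈ 0.2
(CH₃)₃C–OC(O)C₆H₄NO₂ loses p-O₂N–C₆H₄–COO⁻: pKₐ(p-nitrobenzoic acid) ≈ 3.4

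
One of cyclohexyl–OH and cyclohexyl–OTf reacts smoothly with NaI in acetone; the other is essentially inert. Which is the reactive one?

From cyclohexyl–OH the departing group would be OH⁻ (pKₐ(H₂O) ≈ 15.7). Strong base; essentially never leaves without prior activation.
From cyclohexyl–OTf the leaving group is OTf⁻ (pKₐ(CF₃SO₃H (triflic acid)) ≈ -14). Charge spread over three oxygens and a CF₃ group; the premier leaving group in synthesis.
(In practice cyclohexyl–OTf is made from cyclohexyl–OH by treatment with Tf₂O / 2,6-lutidine, converting the hydroxyl into a triflate.)

cyclohexyl–OTf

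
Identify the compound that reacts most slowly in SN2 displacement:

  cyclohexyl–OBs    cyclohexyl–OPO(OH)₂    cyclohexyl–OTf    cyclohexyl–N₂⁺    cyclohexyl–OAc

cyclohexyl–OAc

The skeletons are identical, so relative rate is governed entirely by leaving-group ability.
The more stable X⁻ (or X) is on its own — i.e. the weaker a base it is — the better a leaving group it makes.
cyclohexyl–N₂⁺ loses N₂: no meaningful conjugate acid; N₂ departs as an exceptionally stable neutral molecule
cyclohexyl–OTf loses OTf⁻: pKₐ(CF₃SO₃H (triflic acid)) ≈ -14
cyclohexyl–OBs loses OBs⁻: pKₐ(p-BrC₆H₄SO₃H) ≈ -2.8
cyclohexyl–OPO(OH)₂ loses H₂PO₄⁻: pKₐ(H₃PO₄) ≈ 2.1
cyclohexyl–OAc loses AcO⁻: pKₐ(CH₃COOH) ≈ 4.8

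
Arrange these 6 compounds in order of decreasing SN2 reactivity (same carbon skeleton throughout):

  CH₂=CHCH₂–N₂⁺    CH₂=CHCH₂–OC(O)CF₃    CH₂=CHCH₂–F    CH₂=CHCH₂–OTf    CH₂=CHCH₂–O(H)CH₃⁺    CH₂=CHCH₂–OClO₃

The skeletons are identical, so relative rate is governed entirely by leaving-group ability.
The more stable X⁻ (or X) is on its own — i.e. the weaker a base it is — the better a leaving group it makes.
CH₂=CHCH₂–N₂⁺ loses N₂: no meaningful conjugate acid; N₂ departs as an exceptionally stable neutral molecule
CH₂=CHCH₂–OTf loses OTf⁻: pKₐ(CF₃SO₃H (triflic acid)) ≈ -14
CH₂=CHCH₂–OClO₃ loses ClO₄⁻: pKₐ(HClO₄) ≈ -10
CH₂=CHCH₂–O(H)CH₃⁺ loses R'OH: pKₐ(R'OH₂⁺) ≈ -2.4
CH₂=CHCH₂–OC(O)CF₃ loses CF₃COO⁻: pKₐ(CF₃COOH) ≈ 0.2
CH₂=CHCH₂–F loses F⁻: pKₐ(HF) ≈ 3.2

CH₂=CHCH₂–N₂⁺ > CH₂=CHCH₂–OTf > CH₂=CHCH₂–OClO₃ > CH₂=CHCH₂–O(H)CH₃⁺ > CH₂=CHCH₂–OC(O)CF₃ > CH₂=CHCH₂–F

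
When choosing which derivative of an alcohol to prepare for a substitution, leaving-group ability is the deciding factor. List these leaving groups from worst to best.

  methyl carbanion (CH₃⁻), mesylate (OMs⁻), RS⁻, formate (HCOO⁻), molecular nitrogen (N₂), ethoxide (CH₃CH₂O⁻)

molecular nitrogen (N₂): no meaningful conjugate acid; N₂ departs as an exceptionally stable neutral molecule
mesylate (OMs⁻): pKₐ(CH₃SO₃H (MsOH)) ≈ -1.9 — resonance-delocalised alkanesulfonate
formate (HCOO⁻): pKₐ(HCOOH) ≈ 3.8 — resonance-stabilised carboxylate
RS⁻: pKₐ(RSH (a thiol)) ≈ 10.5 — moderately basic; rarely leaves without activation
ethoxide (CH₃CH₂O⁻): pKₐ(CH₃CH₂OH) ≈ 16 — strong base; alkoxides do not leave unassisted
methyl carbanion (CH₃⁻): pKₐ(CH₄) ≈ 48
Reversing gives the worst-to-best order requested.

methyl carbanion (CH₃⁻) < ethoxide (CH₃CH₂O⁻) < RS⁻ < formate (HCOO⁻) < mesylate (OMs⁻) < molecular nitrogen (N₂)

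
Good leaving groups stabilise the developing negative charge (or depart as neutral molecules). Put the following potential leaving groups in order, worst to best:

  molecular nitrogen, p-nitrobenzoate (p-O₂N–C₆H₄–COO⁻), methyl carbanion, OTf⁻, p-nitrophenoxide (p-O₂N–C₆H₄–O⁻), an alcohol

Rank by basicity of the departing species: weakest base leaves most easily.
molecular nitrogen: no meaningful conjugate acid; N₂ departs as an exceptionally stable neutral molecule
OTf⁻: pKₐ(CF₃SO₃H (triflic acid)) ≈ -14
an alcohol: pKₐ(R'OH₂⁺) ≈ -2.4
p-nitrobenzoate (p-O₂N–C₆H₄–COO⁻): pKₐ(p-nitrobenzoic acid) ≈ 3.4
p-nitrophenoxide (p-O₂N–C₆H₄–O⁻): pKₐ(p-nitrophenol) ≈ 7.2
methyl carbanion: pKₐ(CH₄) ≈ 48
Listed from poorest to best leaving group as asked.

methyl carbanion < p-nitrophenoxide (p-O₂N–C₆H₄–O⁻) < p-nitrobenzoate (p-O₂N–C₆H₄–COO⁻) < an alcohol < OTf⁻ < molecular nitrogen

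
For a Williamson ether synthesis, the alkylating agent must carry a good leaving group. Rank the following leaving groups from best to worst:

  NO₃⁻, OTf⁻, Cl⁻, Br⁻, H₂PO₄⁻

OTf⁻: pKₐ(CF₃SO₃H (triflic acid)) ≈ -14
Br⁻: pKₐ(HBr) ≈ -9
Cl⁻: pKₐ(HCl) ≈ -7
NO₃⁻: pKₐ(HNO₃) ≈ -1.3
H₂PO₄⁻: pKₐ(H₃PO₄) ≈ 2.1

OTf⁻ > Br⁻ > Cl⁻ > NO₃⁻ > H₂PO₄⁻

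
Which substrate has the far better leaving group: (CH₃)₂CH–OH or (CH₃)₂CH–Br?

From (CH₃)₂CH–OH the departing group would be OH⁻ (pKₐ(H₂O) ≈ 15.7). Strong base; essentially never leaves without prior activation.
From (CH₃)₂CH–Br the leaving group is Br⁻ (pKₐ(HBr) ≈ -9). Weak base; good leaving group.
(In practice (CH₃)₂CH–Br is made from (CH₃)₂CH–OH by treatment with PBr₃, replacing the hydroxyl with bromide.)

(CH₃)₂CH–Br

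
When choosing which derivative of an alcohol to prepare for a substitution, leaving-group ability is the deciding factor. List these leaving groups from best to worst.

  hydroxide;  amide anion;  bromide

bromide: pKₐ(HBr) ≈ -9
hydroxide: pKₐ(H₂O) ≈ 15.7 — strong base; essentially never leaves without prior activation
amide anion: pKₐ(NH₃) ≈ 38 — extremely strong base; never a leaving group

bromide > hydroxide > amide anion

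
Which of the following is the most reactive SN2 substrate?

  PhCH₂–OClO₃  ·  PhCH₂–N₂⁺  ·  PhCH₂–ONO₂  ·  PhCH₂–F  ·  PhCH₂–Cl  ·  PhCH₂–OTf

PhCH₂–N₂⁺

Same R in every case — rank the leaving groups.
A good leaving group is a weak base: the lower the pKₐ of its conjugate acid, the more readily it departs.
PhCH₂–N₂⁺ loses N₂: no meaningful conjugate acid; N₂ departs as an exceptionally stable neutral molecule
PhCH₂–OTf loses OTf⁻: pKₐ(CF₃SO₃H (triflic acid)) ≈ -14
PhCH₂–OClO₃ loses ClO₄⁻: pKₐ(HClO₄) ≈ -10
PhCH₂–Cl loses Cl⁻: pKₐ(HCl) ≈ -7
PhCH₂–ONO₂ loses NO₃⁻: pKₐ(HNO₃) ≈ -1.3
PhCH₂–F loses F⁻: pKₐ(HF) ≈ 3.2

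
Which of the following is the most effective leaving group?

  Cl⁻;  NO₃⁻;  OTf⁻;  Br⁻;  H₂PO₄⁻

OTf⁻

A good leaving group is a weak base: the lower the pKₐ of its conjugate acid, the more readily it departs.
OTf⁻: pKₐ(CF₃SO₃H (triflic acid)) ≈ -14
Br⁻: pKₐ(HBr) ≈ -9
Cl⁻: pKₐ(HCl) ≈ -7
NO₃⁻: pKₐ(HNO₃) ≈ -1.3
H₂PO₄⁻: pKₐ(H₃PO₄) ≈ 2.1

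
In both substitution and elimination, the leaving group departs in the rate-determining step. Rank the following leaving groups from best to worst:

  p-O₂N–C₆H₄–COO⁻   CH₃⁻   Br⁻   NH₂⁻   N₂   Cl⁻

Leaving-group ability tracks the stability of the departed species; conjugate-acid pKₐ is the usual yardstick (lower pKₐ → better LG).
N₂: no meaningful conjugate acid; N₂ departs as an exceptionally stable neutral molecule
Br⁻: pKₐ(HBr) ≈ -9
Cl⁻: pKₐ(HCl) ≈ -7
p-O₂N–C₆H₄–COO⁻: pKₐ(p-nitrobenzoic acid) ≈ 3.4
NH₂⁻: pKₐ(NH₃) ≈ 38
CH₃⁻: pKₐ(CH₄) ≈ 48

N₂ > Br⁻ > Cl⁻ > p-O₂N–C₆H₄–COO⁻ > NH₂⁻ > CH₃⁻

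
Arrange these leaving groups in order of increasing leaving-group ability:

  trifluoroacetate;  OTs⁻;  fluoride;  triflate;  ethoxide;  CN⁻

ethoxide < CN⁻ < fluoride < trifluoroacetate < OTs⁻ < triflate

Leaving-group ability tracks the stability of the departed species; conjugate-acid pKₐ is the usual yardstick (lower pKₐ → better LG).
triflate: pKₐ(CF₃SO₃H (triflic acid)) ≈ -14 — charge spread over three oxygens and a CF₃ group; the premier leaving group in synthesis
OTs⁻: pKₐ(p-CH₃C₆H₄SO₃H (TsOH)) ≈ -2.8 — resonance-delocalised arenesulfonate
trifluoroacetate: pKₐ(CF₃COOH) ≈ 0.2
fluoride: pKₐ(HF) ≈ 3.2 — small and strongly basic; the poor halide leaving group
CN⁻: pKₐ(HCN) ≈ 9.2 — sp carbon stabilises the charge somewhat, but still a poor LG
ethoxide: pKₐ(CH₃CH₂OH) ≈ 16 — strong base; alkoxides do not leave unassisted
Reversing gives the worst-to-best order requested.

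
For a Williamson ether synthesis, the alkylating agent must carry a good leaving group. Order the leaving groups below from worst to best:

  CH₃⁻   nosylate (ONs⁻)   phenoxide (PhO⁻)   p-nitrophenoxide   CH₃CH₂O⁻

nosylate (ONs⁻): pKₐ(p-O₂NC₆H₄SO₃H) ≈ -3.5 — p-nitro group further stabilises the sulfonate
p-nitrophenoxide: pKₐ(p-nitrophenol) ≈ 7.2
phenoxide (PhO⁻): pKₐ(C₆H₅OH (phenol)) ≈ 10 — resonance into the ring helps, but still a poor LG
CH₃CH₂O⁻: pKₐ(CH₃CH₂OH) ≈ 16
CH₃⁻: pKₐ(CH₄) ≈ 48 — unstabilised carbanion; the worst conceivable leaving group
Reversing gives the worst-to-best order requested.

CH₃⁻ < CH₃CH₂O⁻ < phenoxide (PhO⁻) < p-nitrophenoxide < nosylate (ONs⁻)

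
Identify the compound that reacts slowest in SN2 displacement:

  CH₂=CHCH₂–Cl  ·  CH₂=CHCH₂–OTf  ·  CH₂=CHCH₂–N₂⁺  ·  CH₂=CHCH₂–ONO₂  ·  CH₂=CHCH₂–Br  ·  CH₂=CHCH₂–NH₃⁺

CH₂=CHCH₂–NH₃⁺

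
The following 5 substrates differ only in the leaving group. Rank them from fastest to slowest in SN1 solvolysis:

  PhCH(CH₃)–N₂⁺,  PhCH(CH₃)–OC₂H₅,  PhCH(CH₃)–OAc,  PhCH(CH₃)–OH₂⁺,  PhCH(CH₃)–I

PhCH(CH₃)–N₂⁺ > PhCH(CH₃)–I > PhCH(CH₃)–OH₂⁺ > PhCH(CH₃)–OAc > PhCH(CH₃)–OC₂H₅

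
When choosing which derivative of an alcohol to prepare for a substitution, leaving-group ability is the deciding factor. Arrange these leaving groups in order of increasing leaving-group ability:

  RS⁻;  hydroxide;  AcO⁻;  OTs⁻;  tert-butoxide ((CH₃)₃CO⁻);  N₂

N₂: no meaningful conjugate acid; N₂ departs as an exceptionally stable neutral molecule
OTs⁻: pKₐ(p-CH₃C₆H₄SO₃H (TsOH)) ≈ -2.8
AcO⁻: pKₐ(CH₃COOH) ≈ 4.8
RS⁻: pKₐ(RSH (a thiol)) ≈ 10.5 — moderately basic; rarely leaves without activation
hydroxide: pKₐ(H₂O) ≈ 15.7 — strong base; essentially never leaves without prior activation
tert-butoxide ((CH₃)₃CO⁻): pKₐ(t-BuOH) ≈ 18 — bulky, strongly basic alkoxide
The question asks for worst first, so the sequence is read in increasing leaving-group ability.

tert-butoxide ((CH₃)₃CO⁻) < hydroxide < RS⁻ < AcO⁻ < OTs⁻ < N₂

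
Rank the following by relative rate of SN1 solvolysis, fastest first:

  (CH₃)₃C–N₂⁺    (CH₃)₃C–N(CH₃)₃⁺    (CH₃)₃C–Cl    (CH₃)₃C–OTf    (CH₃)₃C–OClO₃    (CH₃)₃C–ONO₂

Same R in every case — rank the leaving groups.
Rank by basicity of the departing species: weakest base leaves most easily.
(CH₃)₃C–N₂⁺ loses N₂: no meaningful conjugate acid; N₂ departs as an exceptionally stable neutral molecule
(CH₃)₃C–OTf loses OTf⁻: pKₐ(CF₃SO₃H (triflic acid)) ≈ -14
(CH₃)₃C–OClO₃ loses ClO₄⁻: pKₐ(HClO₄) ≈ -10
(CH₃)₃C–Cl loses Cl⁻: pKₐ(HCl) ≈ -7
(CH₃)₃C–ONO₂ loses NO₃⁻: pKₐ(HNO₃) ≈ -1.3
(CH₃)₃C–N(CH₃)₃⁺ loses NR'₃: pKₐ(R'₃NH⁺) ≈ 10.7

(CH₃)₃C–N₂⁺ > (CH₃)₃C–OTf > (CH₃)₃C–OClO₃ > (CH₃)₃C–Cl > (CH₃)₃C–ONO₂ > (CH₃)₃C–N(CH₃)₃⁺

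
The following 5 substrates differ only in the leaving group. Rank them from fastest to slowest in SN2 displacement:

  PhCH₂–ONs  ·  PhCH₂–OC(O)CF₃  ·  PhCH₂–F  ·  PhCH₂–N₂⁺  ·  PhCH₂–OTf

PhCH₂–N₂⁺ > PhCH₂–OTf > PhCH₂–ONs > PhCH₂–OC(O)CF₃ > PhCH₂–F

With the same alkyl group throughout, only the leaving group differentiates the rates.
Leaving-group ability tracks the stability of the departed species; conjugate-acid pKₐ is the usual yardstick (lower pKₐ → better LG).
PhCH₂–N₂⁺ loses N₂: no meaningful conjugate acid; N₂ departs as an exceptionally stable neutral molecule
PhCH₂–OTf loses OTf⁻: pKₐ(CF₃SO₃H (triflic acid)) ≈ -14
PhCH₂–ONs loses ONs⁻: pKₐ(p-O₂NC₆H₄SO₃H) ≈ -3.5
PhCH₂–OC(O)CF₃ loses CF₃COO⁻: pKₐ(CF₃COOH) ≈ 0.2
PhCH₂–F loses F⁻: pKₐ(HF) ≈ 3.2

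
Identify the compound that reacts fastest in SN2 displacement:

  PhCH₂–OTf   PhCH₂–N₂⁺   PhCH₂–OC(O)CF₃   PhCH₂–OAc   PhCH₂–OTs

PhCH₂–N₂⁺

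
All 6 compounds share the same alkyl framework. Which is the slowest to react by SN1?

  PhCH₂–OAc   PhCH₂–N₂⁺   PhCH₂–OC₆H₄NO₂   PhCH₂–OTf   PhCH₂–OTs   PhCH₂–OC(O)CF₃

PhCH₂–OC₆H₄NO₂

The skeletons are identical, so relative rate is governed entirely by leaving-group ability.
Leaving-group ability tracks the stability of the departed species; conjugate-acid pKₐ is the usual yardstick (lower pKₐ → better LG).
PhCH₂–N₂⁺ loses N₂: no meaningful conjugate acid; N₂ departs as an exceptionally stable neutral molecule
PhCH₂–OTf loses OTf⁻: pKₐ(CF₃SO₃H (triflic acid)) ≈ -14
PhCH₂–OTs loses OTs⁻: pKₐ(p-CH₃C₆H₄SO₃H (TsOH)) ≈ -2.8
PhCH₂–OC(O)CF₃ loses CF₃COO⁻: pKₐ(CF₃COOH) ≈ 0.2
PhCH₂–OAc loses AcO⁻: pKₐ(CH₃COOH) ≈ 4.8
PhCH₂–OC₆H₄NO₂ loses p-O₂N–C₆H₄–O⁻: pKₐ(p-nitrophenol) ≈ 7.2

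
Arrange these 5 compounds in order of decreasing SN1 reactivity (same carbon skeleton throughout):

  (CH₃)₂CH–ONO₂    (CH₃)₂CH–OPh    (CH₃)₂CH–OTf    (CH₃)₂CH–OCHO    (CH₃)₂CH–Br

With the same alkyl group throughout, only the leaving group differentiates the rates.
A good leaving group is a weak base: the lower the pKₐ of its conjugate acid, the more readily it departs.
(CH₃)₂CH–OTf loses OTf⁻: pKₐ(CF₃SO₃H (triflic acid)) ≈ -14
(CH₃)₂CH–Br loses Br⁻: pKₐ(HBr) ≈ -9
(CH₃)₂CH–ONO₂ loses NO₃⁻: pKₐ(HNO₃) ≈ -1.3
(CH₃)₂CH–OCHO loses HCOO⁻: pKₐ(HCOOH) ≈ 3.8
(CH₃)₂CH–OPh loses PhO⁻: pKₐ(C₆H₅OH (phenol)) ≈ 10

(CH₃)₂CH–OTf > (CH₃)₂CH–Br > (CH₃)₂CH–ONO₂ > (CH₃)₂CH–OCHO > (CH₃)₂CH–OPh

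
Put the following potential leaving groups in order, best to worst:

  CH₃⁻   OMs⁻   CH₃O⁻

A good leaving group is a weak base: the lower the pKₐ of its conjugate acid, the more readily it departs.
OMs⁻: pKₐ(CH₃SO₃H (MsOH)) ≈ -1.9
CH₃O⁻: pKₐ(CH₃OH) ≈ 15.5 — strong base; alkoxides do not leave unassisted
CH₃⁻: pKₐ(CH₄) ≈ 48 — unstabilised carbanion; the worst conceivable leaving group

OMs⁻ > CH₃O⁻ > CH₃⁻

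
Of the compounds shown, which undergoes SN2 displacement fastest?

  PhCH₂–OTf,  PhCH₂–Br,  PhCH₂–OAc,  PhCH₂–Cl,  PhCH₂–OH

Same R in every case — rank the leaving groups.
Rank by basicity of the departing species: weakest base leaves most easily.
PhCH₂–OTf loses OTf⁻: pKₐ(CF₃SO₃H (triflic acid)) ≈ -14
PhCH₂–Br loses Br⁻: pKₐ(HBr) ≈ -9
PhCH₂–Cl loses Cl⁻: pKₐ(HCl) ≈ -7
PhCH₂–OAc loses AcO⁻: pKₐ(CH₃COOH) ≈ 4.8
PhCH₂–OH loses OH⁻: pKₐ(H₂O) ≈ 15.7

PhCH₂–OTf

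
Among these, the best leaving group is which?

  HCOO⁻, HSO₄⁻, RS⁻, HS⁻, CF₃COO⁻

HSO₄⁻

Leaving-group ability tracks the stability of the departed species; conjugate-acid pKₐ is the usual yardstick (lower pKₐ → better LG).
HSO₄⁻: pKₐ(H₂SO₄) ≈ -3
CF₃COO⁻: pKₐ(CF₃COOH) ≈ 0.2
HCOO⁻: pKₐ(HCOOH) ≈ 3.8
HS⁻: pKₐ(H₂S) ≈ 7
RS⁻: pKₐ(RSH (a thiol)) ≈ 10.5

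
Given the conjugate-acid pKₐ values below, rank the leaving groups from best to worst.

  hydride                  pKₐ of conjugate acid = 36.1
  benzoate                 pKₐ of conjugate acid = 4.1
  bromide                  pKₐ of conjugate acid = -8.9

bromide > benzoate > hydride

Lower conjugate-acid pKₐ ⇒ weaker base ⇒ better leaving group.
Sorting by the given values: bromide (-8.9), benzoate (4.1), hydride (36.1).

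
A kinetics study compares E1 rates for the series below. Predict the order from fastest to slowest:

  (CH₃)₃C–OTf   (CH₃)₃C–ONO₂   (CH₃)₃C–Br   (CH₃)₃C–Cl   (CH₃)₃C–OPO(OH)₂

Identical carbon frameworks mean the comparison reduces to leaving-group quality.
Rank by basicity of the departing species: weakest base leaves most easily.
(CH₃)₃C–OTf loses OTf⁻: pKₐ(CF₃SO₃H (triflic acid)) ≈ -14
(CH₃)₃C–Br loses Br⁻: pKₐ(HBr) ≈ -9
(CH₃)₃C–Cl loses Cl⁻: pKₐ(HCl) ≈ -7
(CH₃)₃C–ONO₂ loses NO₃⁻: pKₐ(HNO₃) ≈ -1.3
(CH₃)₃C–OPO(OH)₂ loses H₂PO₄⁻: pKₐ(H₃PO₄) ≈ 2.1

(CH₃)₃C–OTf > (CH₃)₃C–Br > (CH₃)₃C–Cl > (CH₃)₃C–ONO₂ > (CH₃)₃C–OPO(OH)₂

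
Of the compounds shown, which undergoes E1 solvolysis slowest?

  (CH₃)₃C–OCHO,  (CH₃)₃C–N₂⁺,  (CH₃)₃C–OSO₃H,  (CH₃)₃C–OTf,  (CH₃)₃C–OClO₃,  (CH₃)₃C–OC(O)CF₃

With the same alkyl group throughout, only the leaving group differentiates the rates.
Leaving-group ability tracks the stability of the departed species; conjugate-acid pKₐ is the usual yardstick (lower pKₐ → better LG).
(CH₃)₃C–N₂⁺ loses N₂: no meaningful conjugate acid; N₂ departs as an exceptionally stable neutral molecule
(CH₃)₃C–OTf loses OTf⁻: pKₐ(CF₃SO₃H (triflic acid)) ≈ -14
(CH₃)₃C–OClO₃ loses ClO₄⁻: pKₐ(HClO₄) ≈ -10
(CH₃)₃C–OSO₃H loses HSO₄⁻: pKₐ(H₂SO₄) ≈ -3
(CH₃)₃C–OC(O)CF₃ loses CF₃COO⁻: pKₐ(CF₃COOH) ≈ 0.2
(CH₃)₃C–OCHO loses HCOO⁻: pKₐ(HCOOH) ≈ 3.8

(CH₃)₃C–OCHO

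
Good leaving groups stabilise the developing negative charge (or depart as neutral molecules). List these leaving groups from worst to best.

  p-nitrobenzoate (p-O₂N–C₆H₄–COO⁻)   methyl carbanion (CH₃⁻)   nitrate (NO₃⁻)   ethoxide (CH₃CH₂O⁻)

The more stable X⁻ (or X) is on its own — i.e. the weaker a base it is — the better a leaving group it makes.
nitrate (NO₃⁻): pKₐ(HNO₃) ≈ -1.3
p-nitrobenzoate (p-O₂N–C₆H₄–COO⁻): pKₐ(p-nitrobenzoic acid) ≈ 3.4
ethoxide (CH₃CH₂O⁻): pKₐ(CH₃CH₂OH) ≈ 16
methyl carbanion (CH₃⁻): pKₐ(CH₄) ≈ 48
Listed from poorest to best leaving group as asked.

methyl carbanion (CH₃⁻) < ethoxide (CH₃CH₂O⁻) < p-nitrobenzoate (p-O₂N–C₆H₄–COO⁻) < nitrate (NO₃⁻)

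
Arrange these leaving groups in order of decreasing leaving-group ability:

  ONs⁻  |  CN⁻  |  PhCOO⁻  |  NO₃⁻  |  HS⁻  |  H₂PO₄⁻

ONs⁻ > NO₃⁻ > H₂PO₄⁻ > PhCOO⁻ > HS⁻ > CN⁻

The more stable X⁻ (or X) is on its own — i.e. the weaker a base it is — the better a leaving group it makes.
ONs⁻: pKₐ(p-O₂NC₆H₄SO₃H) ≈ -3.5
NO₃⁻: pKₐ(HNO₃) ≈ -1.3
H₂PO₄⁻: pKₐ(H₃PO₄) ≈ 2.1
PhCOO⁻: pKₐ(C₆H₅COOH) ≈ 4.2
HS⁻: pKₐ(H₂S) ≈ 7
CN⁻: pKₐ(HCN) ≈ 9.2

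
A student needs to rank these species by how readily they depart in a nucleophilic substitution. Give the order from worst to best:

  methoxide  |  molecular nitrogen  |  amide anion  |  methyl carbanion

Leaving-group ability tracks the stability of the departed species; conjugate-acid pKₐ is the usual yardstick (lower pKₐ → better LG).
molecular nitrogen: no meaningful conjugate acid; N₂ departs as an exceptionally stable neutral molecule
methoxide: pKₐ(CH₃OH) ≈ 15.5
amide anion: pKₐ(NH₃) ≈ 38
methyl carbanion: pKₐ(CH₄) ≈ 48
Listed from poorest to best leaving group as asked.

methyl carbanion < amide anion < methoxide < molecular nitrogen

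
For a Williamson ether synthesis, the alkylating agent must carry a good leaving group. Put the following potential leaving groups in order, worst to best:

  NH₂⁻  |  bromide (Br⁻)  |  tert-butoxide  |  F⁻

The more stable X⁻ (or X) is on its own — i.e. the weaker a base it is — the better a leaving group it makes.
bromide (Br⁻): pKₐ(HBr) ≈ -9 — weak base; good leaving group
F⁻: pKₐ(HF) ≈ 3.2
tert-butoxide: pKₐ(t-BuOH) ≈ 18 — bulky, strongly basic alkoxide
NH₂⁻: pKₐ(NH₃) ≈ 38 — extremely strong base; never a leaving group
Reversing gives the worst-to-best order requested.

NH₂⁻ < tert-butoxide < F⁻ < bromide (Br⁻)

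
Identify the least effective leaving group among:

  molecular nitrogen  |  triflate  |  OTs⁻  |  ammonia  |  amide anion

Rank by basicity of the departing species: weakest base leaves most easily.
molecular nitrogen: no meaningful conjugate acid; N₂ departs as an exceptionally stable neutral molecule
triflate: pKₐ(CF₃SO₃H (triflic acid)) ≈ -14
OTs⁻: pKₐ(p-CH₃C₆H₄SO₃H (TsOH)) ≈ -2.8
ammonia: pKₐ(NH₄⁺) ≈ 9.2
amide anion: pKₐ(NH₃) ≈ 38

amide anion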